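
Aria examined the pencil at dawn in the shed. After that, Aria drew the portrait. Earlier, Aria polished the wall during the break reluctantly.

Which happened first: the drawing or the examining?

The connectives place the examining before the drawing.

the examining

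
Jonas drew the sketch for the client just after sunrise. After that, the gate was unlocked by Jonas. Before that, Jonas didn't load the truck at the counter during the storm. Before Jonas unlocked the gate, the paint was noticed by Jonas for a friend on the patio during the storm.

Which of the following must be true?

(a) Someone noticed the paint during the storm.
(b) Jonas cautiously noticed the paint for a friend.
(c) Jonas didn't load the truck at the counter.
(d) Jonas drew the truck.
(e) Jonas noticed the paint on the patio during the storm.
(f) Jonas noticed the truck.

(a), (e)

(a) Entailed — dropping 'on the patio', 'for a friend' and generalizing the agent leaves a sub-description the original still satisfies.
(b) Not entailed — 'cautiously' adds information not in the original event.
(c) Not entailed — dropping 'during the storm' under negation is not valid — the original leaves open that Jonas loaded the truck some other way.
(d) Not entailed — Jonas drew the sketch, not the truck; the truck belongs to the loading event.
(e) Entailed — the original entails any weakening of itself; this just drops 'for a friend'.
(f) Not entailed — Jonas noticed the paint, not the truck; the truck belongs to the loading event.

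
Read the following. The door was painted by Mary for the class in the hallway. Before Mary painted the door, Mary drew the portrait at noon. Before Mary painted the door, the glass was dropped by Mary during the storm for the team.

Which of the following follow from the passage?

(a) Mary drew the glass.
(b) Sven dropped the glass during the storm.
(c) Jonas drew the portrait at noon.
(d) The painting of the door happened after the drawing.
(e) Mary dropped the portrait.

(d)

(a) Not entailed — Mary drew the portrait, not the glass; the glass belongs to the dropping event.
(b) Not entailed — the passage has Mary dropping the glass, not Sven.
(c) Not entailed — the passage has Mary drawing the portrait, not Jonas.
(d) Entailed — the narrative places the drawing before the painting.
(e) Not entailed — Mary dropped the glass, not the portrait; the portrait belongs to the drawing event.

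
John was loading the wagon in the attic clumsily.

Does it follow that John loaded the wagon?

'was loading' is progressive; for an accomplishment like 'load the wagon', it doesn't entail completion.

no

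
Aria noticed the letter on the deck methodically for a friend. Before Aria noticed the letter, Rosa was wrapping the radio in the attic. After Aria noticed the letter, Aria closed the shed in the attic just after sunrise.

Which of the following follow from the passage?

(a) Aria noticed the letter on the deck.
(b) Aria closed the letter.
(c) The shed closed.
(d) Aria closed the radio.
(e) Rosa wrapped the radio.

(a), (c)

(a) Entailed — this follows by dropping conjuncts from the noticing event's description.
(b) Not entailed — Aria closed the shed, not the letter; the letter belongs to the noticing event.
(c) Entailed — 'Aria closed the shed' is causative; it entails the inchoative 'the shed closed'.
(d) Not entailed — Aria closed the shed, not the radio; the radio belongs to the wrapping event.
(e) Not entailed — 'was wrapping' is progressive on an accomplishment; it does not entail the completed 'wrapped'.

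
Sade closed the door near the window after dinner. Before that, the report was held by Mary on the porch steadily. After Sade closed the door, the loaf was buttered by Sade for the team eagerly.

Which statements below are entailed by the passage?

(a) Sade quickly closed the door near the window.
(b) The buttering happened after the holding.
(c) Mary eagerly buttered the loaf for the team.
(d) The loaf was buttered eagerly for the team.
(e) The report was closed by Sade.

(a) Not entailed — 'quickly' adds information not in the original event.
(b) Entailed — the narrative places the holding before the buttering.
(c) Not entailed — the passage has Sade buttering the loaf, not Mary.
(d) Entailed — every conjunct here is already in the original buttering event.
(e) Not entailed — Sade closed the door, not the report; the report belongs to the holding event.

(b), (d)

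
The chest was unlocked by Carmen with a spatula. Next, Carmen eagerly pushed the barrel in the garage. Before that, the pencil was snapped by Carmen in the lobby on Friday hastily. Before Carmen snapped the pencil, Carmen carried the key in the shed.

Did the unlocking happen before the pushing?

yes

The narrative orders the unlocking before the pushing.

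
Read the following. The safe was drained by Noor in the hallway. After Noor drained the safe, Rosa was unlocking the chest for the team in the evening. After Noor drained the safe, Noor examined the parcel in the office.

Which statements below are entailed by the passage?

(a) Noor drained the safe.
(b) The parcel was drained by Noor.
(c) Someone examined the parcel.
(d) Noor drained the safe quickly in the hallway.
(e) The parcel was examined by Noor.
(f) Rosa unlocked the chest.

(a), (c), (e)

(a) Entailed — every conjunct here is already in the original draining event.
(b) Not entailed — Noor drained the safe, not the parcel; the parcel belongs to the examining event.
(c) Entailed — the original entails any weakening of itself; this just drops 'in the office' and generalizes the agent.
(d) Not entailed — 'quickly' adds information not in the original event.
(e) Entailed — this follows by dropping conjuncts from the examining event's description.
(f) Not entailed — 'was unlocking' is progressive on an accomplishment; it does not entail the completed 'unlocked'.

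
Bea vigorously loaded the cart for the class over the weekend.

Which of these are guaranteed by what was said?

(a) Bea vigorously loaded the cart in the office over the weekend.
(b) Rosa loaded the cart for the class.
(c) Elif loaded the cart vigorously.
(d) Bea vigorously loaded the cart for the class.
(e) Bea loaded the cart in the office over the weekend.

(d)

(a) Not entailed — 'in the office' adds information not in the original event.
(b) Not entailed — the passage has Bea loading the cart, not Rosa.
(c) Not entailed — the passage has Bea loading the cart, not Elif.
(d) Entailed — the original entails any weakening of itself; this just drops 'over the weekend'.
(e) Not entailed — 'in the office' adds information not in the original event.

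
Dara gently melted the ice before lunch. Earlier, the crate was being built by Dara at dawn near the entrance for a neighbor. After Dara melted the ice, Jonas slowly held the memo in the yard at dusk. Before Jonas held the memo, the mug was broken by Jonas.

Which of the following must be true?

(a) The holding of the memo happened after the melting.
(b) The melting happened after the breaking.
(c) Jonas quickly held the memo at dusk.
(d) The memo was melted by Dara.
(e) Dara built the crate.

(a) Entailed — the narrative places the melting before the holding.
(b) Not entailed — the narrative doesn't order the breaking relative to the melting.
(c) Not entailed — 'quickly' adds a manner not in (and inconsistent with) the original.
(d) Not entailed — Dara melted the ice, not the memo; the memo belongs to the holding event.
(e) Not entailed — 'was building' is progressive on an accomplishment; it does not entail the completed 'built'.

(a)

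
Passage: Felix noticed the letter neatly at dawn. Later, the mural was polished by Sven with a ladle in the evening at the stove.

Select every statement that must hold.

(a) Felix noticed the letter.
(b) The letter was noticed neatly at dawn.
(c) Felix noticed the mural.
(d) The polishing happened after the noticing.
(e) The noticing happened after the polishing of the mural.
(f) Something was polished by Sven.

(a) Entailed — the original entails any weakening of itself; this just drops 'neatly', 'at dawn'.
(b) Entailed — the original entails any weakening of itself; this just generalizes the agent.
(c) Not entailed — Felix noticed the letter, not the mural; the mural belongs to the polishing event.
(d) Entailed — the narrative places the noticing before the polishing.
(e) Not entailed — the narrative places the noticing before the polishing, not after.
(f) Entailed — this follows by dropping conjuncts from the polishing event's description.

(a), (b), (d), (f)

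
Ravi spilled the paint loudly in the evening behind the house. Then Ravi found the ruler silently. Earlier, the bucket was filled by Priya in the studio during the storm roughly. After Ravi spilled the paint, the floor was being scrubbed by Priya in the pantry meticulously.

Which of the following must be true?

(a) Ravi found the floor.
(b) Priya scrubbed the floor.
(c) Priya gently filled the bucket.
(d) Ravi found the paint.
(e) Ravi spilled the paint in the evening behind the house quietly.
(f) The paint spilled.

(b), (f)

(a) Not entailed — Ravi found the ruler, not the floor; the floor belongs to the scrubbing event.
(b) Entailed — 'scrub' is an activity; 'was scrubbing' entails that some scrubbing happened, so 'scrubbed' holds.
(c) Not entailed — 'gently' adds a manner not in (and inconsistent with) the original.
(d) Not entailed — Ravi found the ruler, not the paint; the paint belongs to the spilling event.
(e) Not entailed — 'quietly' adds a manner not in (and inconsistent with) the original.
(f) Entailed — 'Ravi spilled the paint' is causative; it entails the inchoative 'the paint spilled'.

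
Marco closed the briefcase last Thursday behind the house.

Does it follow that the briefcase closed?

yes

'Marco closed the briefcase' is the causative; it entails the inchoative 'the briefcase closed'.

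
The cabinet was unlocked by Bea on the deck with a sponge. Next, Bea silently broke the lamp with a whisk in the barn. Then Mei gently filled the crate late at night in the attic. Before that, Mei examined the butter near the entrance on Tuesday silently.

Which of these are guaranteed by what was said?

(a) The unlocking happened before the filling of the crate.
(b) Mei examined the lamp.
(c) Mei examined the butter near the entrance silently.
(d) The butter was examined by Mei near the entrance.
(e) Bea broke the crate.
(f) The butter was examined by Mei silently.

(a), (c), (d), (f)

(a) Entailed — the narrative places the unlocking before the filling.
(b) Not entailed — Mei examined the butter, not the lamp; the lamp belongs to the breaking event.
(c) Entailed — the original entails any weakening of itself; this just drops 'on Tuesday'.
(d) Entailed — this follows by dropping conjuncts from the examining event's description.
(e) Not entailed — Bea broke the lamp, not the crate; the crate belongs to the filling event.
(f) Entailed — dropping 'on Tuesday', 'near the entrance' leaves a sub-description the original still satisfies.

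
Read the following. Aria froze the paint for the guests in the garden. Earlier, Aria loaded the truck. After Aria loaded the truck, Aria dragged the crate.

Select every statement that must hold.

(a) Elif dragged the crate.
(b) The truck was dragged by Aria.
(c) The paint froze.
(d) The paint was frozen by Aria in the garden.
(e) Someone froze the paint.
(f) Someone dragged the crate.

(c), (d), (e), (f)

(a) Not entailed — the passage has Aria dragging the crate, not Elif.
(b) Not entailed — Aria dragged the crate, not the truck; the truck belongs to the loading event.
(c) Entailed — 'Aria froze the paint' is causative; it entails the inchoative 'the paint froze'.
(d) Entailed — the original entails any weakening of itself; this just drops 'for the guests'.
(e) Entailed — this follows by dropping conjuncts from the freezing event's description.
(f) Entailed — generalizing the agent leaves a sub-description the original still satisfies.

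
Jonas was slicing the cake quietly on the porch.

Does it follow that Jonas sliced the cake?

no

'was slicing' is progressive; for an accomplishment like 'slice the cake', it doesn't entail completion.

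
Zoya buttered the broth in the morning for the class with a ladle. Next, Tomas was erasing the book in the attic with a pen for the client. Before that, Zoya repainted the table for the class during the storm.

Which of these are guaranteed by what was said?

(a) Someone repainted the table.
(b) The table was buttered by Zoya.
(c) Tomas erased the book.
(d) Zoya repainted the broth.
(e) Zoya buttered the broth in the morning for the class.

(a) Entailed — every conjunct here is already in the original repainting event.
(b) Not entailed — Zoya buttered the broth, not the table; the table belongs to the repainting event.
(c) Not entailed — 'was erasing' is progressive on an accomplishment; it does not entail the completed 'erased'.
(d) Not entailed — Zoya repainted the table, not the broth; the broth belongs to the buttering event.
(e) Entailed — every conjunct here is already in the original buttering event.

(a), (e)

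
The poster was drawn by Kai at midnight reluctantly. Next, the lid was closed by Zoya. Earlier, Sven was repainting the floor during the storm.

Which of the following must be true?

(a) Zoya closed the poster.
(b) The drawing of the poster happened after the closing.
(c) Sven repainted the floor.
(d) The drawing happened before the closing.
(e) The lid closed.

(d), (e)

(a) Not entailed — Zoya closed the lid, not the poster; the poster belongs to the drawing event.
(b) Not entailed — the narrative places the drawing before the closing, not after.
(c) Not entailed — 'was repainting' is progressive on an accomplishment; it does not entail the completed 'repainted'.
(d) Entailed — the narrative places the drawing before the closing.
(e) Entailed — 'Zoya closed the lid' is causative; it entails the inchoative 'the lid closed'.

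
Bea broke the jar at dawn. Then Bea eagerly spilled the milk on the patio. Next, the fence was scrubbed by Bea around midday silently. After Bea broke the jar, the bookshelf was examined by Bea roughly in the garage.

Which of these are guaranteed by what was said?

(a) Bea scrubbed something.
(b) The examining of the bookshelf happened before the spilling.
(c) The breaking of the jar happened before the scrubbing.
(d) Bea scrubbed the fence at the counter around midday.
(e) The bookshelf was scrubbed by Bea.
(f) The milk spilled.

(a), (c), (f)

(a) Entailed — dropping 'silently', 'around midday' and generalizing the patient leaves a sub-description the original still satisfies.
(b) Not entailed — the narrative doesn't order the examining relative to the spilling.
(c) Entailed — the narrative places the breaking before the scrubbing.
(d) Not entailed — 'at the counter' adds information not in the original event.
(e) Not entailed — Bea scrubbed the fence, not the bookshelf; the bookshelf belongs to the examining event.
(f) Entailed — 'Bea spilled the milk' is causative; it entails the inchoative 'the milk spilled'.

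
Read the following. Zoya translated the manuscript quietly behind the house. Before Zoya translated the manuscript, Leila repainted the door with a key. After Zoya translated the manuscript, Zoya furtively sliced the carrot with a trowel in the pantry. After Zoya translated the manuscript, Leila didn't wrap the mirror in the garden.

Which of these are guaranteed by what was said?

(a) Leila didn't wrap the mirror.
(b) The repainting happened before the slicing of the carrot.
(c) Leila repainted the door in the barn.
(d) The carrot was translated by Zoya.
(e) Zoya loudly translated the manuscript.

(a) Not entailed — dropping 'in the garden' under negation is not valid — the original leaves open that Leila wrapped the mirror some other way.
(b) Entailed — the narrative places the repainting before the slicing.
(c) Not entailed — 'in the barn' adds information not in the original event.
(d) Not entailed — Zoya translated the manuscript, not the carrot; the carrot belongs to the slicing event.
(e) Not entailed — 'loudly' adds a manner not in (and inconsistent with) the original.

(b)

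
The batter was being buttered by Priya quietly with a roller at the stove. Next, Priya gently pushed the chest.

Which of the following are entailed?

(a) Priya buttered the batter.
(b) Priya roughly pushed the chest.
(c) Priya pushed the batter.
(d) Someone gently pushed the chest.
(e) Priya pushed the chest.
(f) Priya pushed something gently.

(d), (e), (f)

(a) Not entailed — 'was buttering' is progressive on an accomplishment; it does not entail the completed 'buttered'.
(b) Not entailed — 'roughly' adds a manner not in (and inconsistent with) the original.
(c) Not entailed — Priya pushed the chest, not the batter; the batter belongs to the buttering event.
(d) Entailed — every conjunct here is already in the original pushing event.
(e) Entailed — every conjunct here is already in the original pushing event.
(f) Entailed — generalizing the patient leaves a sub-description the original still satisfies.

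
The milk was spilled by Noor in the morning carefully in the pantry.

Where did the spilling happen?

in the pantry

'in the pantry' marks the location of the spilling event.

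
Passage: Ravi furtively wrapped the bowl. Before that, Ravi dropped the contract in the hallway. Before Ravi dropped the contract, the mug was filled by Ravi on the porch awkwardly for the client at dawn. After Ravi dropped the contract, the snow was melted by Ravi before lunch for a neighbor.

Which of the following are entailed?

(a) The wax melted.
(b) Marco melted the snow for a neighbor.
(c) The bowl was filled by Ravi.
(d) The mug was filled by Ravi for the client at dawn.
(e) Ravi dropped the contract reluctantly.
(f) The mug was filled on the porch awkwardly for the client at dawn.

(a) Not entailed — the snow is what melted, not the wax.
(b) Not entailed — the passage has Ravi melting the snow, not Marco.
(c) Not entailed — Ravi filled the mug, not the bowl; the bowl belongs to the wrapping event.
(d) Entailed — dropping 'on the porch', 'awkwardly' leaves a sub-description the original still satisfies.
(e) Not entailed — 'reluctantly' adds information not in the original event.
(f) Entailed — the original entails any weakening of itself; this just generalizes the agent.

(d), (f)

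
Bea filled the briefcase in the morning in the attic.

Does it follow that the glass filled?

no

Nothing is said about any glass; only the briefcase is affected.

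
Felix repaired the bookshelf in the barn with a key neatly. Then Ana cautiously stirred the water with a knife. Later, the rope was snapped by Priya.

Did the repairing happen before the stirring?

The narrative orders the repairing before the stirring.

yes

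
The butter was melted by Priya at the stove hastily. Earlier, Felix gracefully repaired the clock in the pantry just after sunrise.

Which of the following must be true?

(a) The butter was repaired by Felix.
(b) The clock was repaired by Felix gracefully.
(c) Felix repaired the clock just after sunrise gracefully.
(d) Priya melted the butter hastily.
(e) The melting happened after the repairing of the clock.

(b), (c), (d), (e)

(a) Not entailed — Felix repaired the clock, not the butter; the butter belongs to the melting event.
(b) Entailed — this follows by dropping conjuncts from the repairing event's description.
(c) Entailed — this follows by dropping conjuncts from the repairing event's description.
(d) Entailed — every conjunct here is already in the original melting event.
(e) Entailed — the narrative places the repairing before the melting.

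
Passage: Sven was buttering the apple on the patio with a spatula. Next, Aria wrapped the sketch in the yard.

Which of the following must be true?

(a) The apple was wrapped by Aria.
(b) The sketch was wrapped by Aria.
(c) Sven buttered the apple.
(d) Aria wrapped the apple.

(a) Not entailed — Aria wrapped the sketch, not the apple; the apple belongs to the buttering event.
(b) Entailed — dropping 'in the yard' leaves a sub-description the original still satisfies.
(c) Not entailed — 'was buttering' is progressive on an accomplishment; it does not entail the completed 'buttered'.
(d) Not entailed — Aria wrapped the sketch, not the apple; the apple belongs to the buttering event.

(b)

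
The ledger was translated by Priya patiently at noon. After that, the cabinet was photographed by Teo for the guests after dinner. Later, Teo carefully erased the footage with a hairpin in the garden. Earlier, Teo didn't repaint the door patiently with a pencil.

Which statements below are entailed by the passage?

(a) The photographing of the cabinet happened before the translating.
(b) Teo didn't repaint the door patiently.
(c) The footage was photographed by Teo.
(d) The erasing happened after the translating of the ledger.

(a) Not entailed — the narrative places the translating before the photographing, not after.
(b) Not entailed — dropping 'with a pencil' under negation is not valid — the original leaves open that Teo repainted the door some other way.
(c) Not entailed — Teo photographed the cabinet, not the footage; the footage belongs to the erasing event.
(d) Entailed — the narrative places the translating before the erasing.

(d)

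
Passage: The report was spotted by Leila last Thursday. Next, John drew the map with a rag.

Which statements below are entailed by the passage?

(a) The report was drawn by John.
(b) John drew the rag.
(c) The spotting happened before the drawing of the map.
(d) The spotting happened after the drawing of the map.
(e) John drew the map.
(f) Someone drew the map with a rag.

(a) Not entailed — John drew the map, not the report; the report belongs to the spotting event.
(b) Not entailed — the rag is the instrument, not what was drawn.
(c) Entailed — the narrative places the spotting before the drawing.
(d) Not entailed — the narrative places the spotting before the drawing, not after.
(e) Entailed — the original entails any weakening of itself; this just drops 'with a rag'.
(f) Entailed — the original entails any weakening of itself; this just generalizes the agent.

(c), (e), (f)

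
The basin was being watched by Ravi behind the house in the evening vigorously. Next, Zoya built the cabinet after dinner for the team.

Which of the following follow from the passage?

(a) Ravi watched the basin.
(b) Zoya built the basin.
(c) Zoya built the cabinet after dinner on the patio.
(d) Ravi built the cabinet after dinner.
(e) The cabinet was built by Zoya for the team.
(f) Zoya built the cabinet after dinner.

(a), (e), (f)

(a) Entailed — 'watch' is an activity; 'was watching' entails that some watching happened, so 'watched' holds.
(b) Not entailed — Zoya built the cabinet, not the basin; the basin belongs to the watching event.
(c) Not entailed — 'on the patio' adds information not in the original event.
(d) Not entailed — the passage has Zoya building the cabinet, not Ravi.
(e) Entailed — every conjunct here is already in the original building event.
(f) Entailed — dropping 'for the team' leaves a sub-description the original still satisfies.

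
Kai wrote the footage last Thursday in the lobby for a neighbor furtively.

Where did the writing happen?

'in the lobby' marks the location of the writing event.

in the lobby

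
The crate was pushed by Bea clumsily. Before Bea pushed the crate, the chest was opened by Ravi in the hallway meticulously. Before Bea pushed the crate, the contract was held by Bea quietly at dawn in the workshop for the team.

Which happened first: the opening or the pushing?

the opening

The connectives place the opening before the pushing.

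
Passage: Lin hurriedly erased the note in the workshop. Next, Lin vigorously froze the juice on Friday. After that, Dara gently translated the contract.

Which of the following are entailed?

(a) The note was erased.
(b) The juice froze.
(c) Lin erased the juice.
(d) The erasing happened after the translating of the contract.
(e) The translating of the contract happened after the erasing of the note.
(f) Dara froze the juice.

(a), (b), (e)

(a) Entailed — this follows by dropping conjuncts from the erasing event's description.
(b) Entailed — 'Lin froze the juice' is causative; it entails the inchoative 'the juice froze'.
(c) Not entailed — Lin erased the note, not the juice; the juice belongs to the freezing event.
(d) Not entailed — the narrative places the erasing before the translating, not after.
(e) Entailed — the narrative places the erasing before the translating.
(f) Not entailed — the passage has Lin freezing the juice, not Dara.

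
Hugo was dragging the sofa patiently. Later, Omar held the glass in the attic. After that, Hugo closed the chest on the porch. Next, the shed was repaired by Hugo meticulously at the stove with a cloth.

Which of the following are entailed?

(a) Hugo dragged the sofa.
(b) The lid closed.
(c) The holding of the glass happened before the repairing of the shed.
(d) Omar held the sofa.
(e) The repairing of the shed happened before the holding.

(a) Entailed — 'drag' is an activity; 'was dragging' entails that some dragging happened, so 'dragged' holds.
(b) Not entailed — the chest is what closed, not the lid.
(c) Entailed — the narrative places the holding before the repairing.
(d) Not entailed — Omar held the glass, not the sofa; the sofa belongs to the dragging event.
(e) Not entailed — the narrative places the holding before the repairing, not after.

(a), (c)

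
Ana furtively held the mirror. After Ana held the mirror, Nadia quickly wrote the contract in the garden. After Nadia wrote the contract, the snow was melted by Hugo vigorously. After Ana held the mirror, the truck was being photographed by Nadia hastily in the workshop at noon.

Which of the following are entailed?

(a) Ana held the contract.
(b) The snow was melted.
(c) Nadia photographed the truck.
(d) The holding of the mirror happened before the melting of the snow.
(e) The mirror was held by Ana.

(b), (d), (e)

(a) Not entailed — Ana held the mirror, not the contract; the contract belongs to the writing event.
(b) Entailed — every conjunct here is already in the original melting event.
(c) Not entailed — 'was photographing' is progressive on an accomplishment; it does not entail the completed 'photographed'.
(d) Entailed — the narrative places the holding before the melting.
(e) Entailed — every conjunct here is already in the original holding event.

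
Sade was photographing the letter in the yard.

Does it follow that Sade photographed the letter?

'was photographing' is progressive; for an accomplishment like 'photograph the letter', it doesn't entail completion.

no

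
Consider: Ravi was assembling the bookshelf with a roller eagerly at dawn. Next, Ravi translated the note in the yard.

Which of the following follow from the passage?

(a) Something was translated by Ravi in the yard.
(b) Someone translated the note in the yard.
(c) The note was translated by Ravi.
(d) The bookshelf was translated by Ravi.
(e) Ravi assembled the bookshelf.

(a) Entailed — this follows by dropping conjuncts from the translating event's description.
(b) Entailed — every conjunct here is already in the original translating event.
(c) Entailed — the original entails any weakening of itself; this just drops 'in the yard'.
(d) Not entailed — Ravi translated the note, not the bookshelf; the bookshelf belongs to the assembling event.
(e) Not entailed — 'was assembling' is progressive on an accomplishment; it does not entail the completed 'assembled'.

(a), (b), (c)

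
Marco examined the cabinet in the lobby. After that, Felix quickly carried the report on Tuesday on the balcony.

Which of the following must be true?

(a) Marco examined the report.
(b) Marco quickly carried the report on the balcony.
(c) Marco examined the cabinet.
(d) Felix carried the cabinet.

(c)

(a) Not entailed — Marco examined the cabinet, not the report; the report belongs to the carrying event.
(b) Not entailed — the passage has Felix carrying the report, not Marco.
(c) Entailed — every conjunct here is already in the original examining event.
(d) Not entailed — Felix carried the report, not the cabinet; the cabinet belongs to the examining event.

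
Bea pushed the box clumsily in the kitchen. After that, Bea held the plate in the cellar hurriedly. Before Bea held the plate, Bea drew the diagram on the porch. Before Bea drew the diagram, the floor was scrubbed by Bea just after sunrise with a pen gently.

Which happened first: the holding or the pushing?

the pushing

The connectives place the pushing before the holding.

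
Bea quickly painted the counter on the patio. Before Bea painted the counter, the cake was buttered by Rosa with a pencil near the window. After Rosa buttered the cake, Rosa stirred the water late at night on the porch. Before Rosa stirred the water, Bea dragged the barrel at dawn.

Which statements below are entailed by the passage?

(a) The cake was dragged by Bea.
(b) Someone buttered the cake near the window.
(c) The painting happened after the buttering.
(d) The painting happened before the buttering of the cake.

(a) Not entailed — Bea dragged the barrel, not the cake; the cake belongs to the buttering event.
(b) Entailed — the original entails any weakening of itself; this just drops 'with a pencil' and generalizes the agent.
(c) Entailed — the narrative places the buttering before the painting.
(d) Not entailed — the narrative places the buttering before the painting, not after.

(b), (c)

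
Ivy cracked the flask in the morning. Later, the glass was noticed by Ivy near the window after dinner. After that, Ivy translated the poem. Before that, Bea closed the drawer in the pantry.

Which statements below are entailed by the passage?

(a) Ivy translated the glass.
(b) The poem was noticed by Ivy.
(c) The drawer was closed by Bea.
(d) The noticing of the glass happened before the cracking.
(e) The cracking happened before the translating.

(c), (e)

(a) Not entailed — Ivy translated the poem, not the glass; the glass belongs to the noticing event.
(b) Not entailed — Ivy noticed the glass, not the poem; the poem belongs to the translating event.
(c) Entailed — every conjunct here is already in the original closing event.
(d) Not entailed — the narrative places the cracking before the noticing, not after.
(e) Entailed — the narrative places the cracking before the translating.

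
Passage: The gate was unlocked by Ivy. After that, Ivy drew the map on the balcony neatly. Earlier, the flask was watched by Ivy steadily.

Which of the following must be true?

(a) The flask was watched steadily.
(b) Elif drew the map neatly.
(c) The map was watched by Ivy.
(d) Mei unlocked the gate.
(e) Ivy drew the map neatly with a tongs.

(a) Entailed — this follows by dropping conjuncts from the watching event's description.
(b) Not entailed — the passage has Ivy drawing the map, not Elif.
(c) Not entailed — Ivy watched the flask, not the map; the map belongs to the drawing event.
(d) Not entailed — the passage has Ivy unlocking the gate, not Mei.
(e) Not entailed — 'with a tongs' adds information not in the original event.

(a)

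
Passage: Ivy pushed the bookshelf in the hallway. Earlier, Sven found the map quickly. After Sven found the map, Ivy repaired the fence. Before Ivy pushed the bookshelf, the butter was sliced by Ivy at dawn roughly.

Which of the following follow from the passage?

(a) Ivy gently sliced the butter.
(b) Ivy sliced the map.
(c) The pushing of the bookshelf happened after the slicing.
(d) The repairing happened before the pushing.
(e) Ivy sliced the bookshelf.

(a) Not entailed — 'gently' adds a manner not in (and inconsistent with) the original.
(b) Not entailed — Ivy sliced the butter, not the map; the map belongs to the finding event.
(c) Entailed — the narrative places the slicing before the pushing.
(d) Not entailed — the narrative doesn't order the repairing relative to the pushing.
(e) Not entailed — Ivy sliced the butter, not the bookshelf; the bookshelf belongs to the pushing event.

(c)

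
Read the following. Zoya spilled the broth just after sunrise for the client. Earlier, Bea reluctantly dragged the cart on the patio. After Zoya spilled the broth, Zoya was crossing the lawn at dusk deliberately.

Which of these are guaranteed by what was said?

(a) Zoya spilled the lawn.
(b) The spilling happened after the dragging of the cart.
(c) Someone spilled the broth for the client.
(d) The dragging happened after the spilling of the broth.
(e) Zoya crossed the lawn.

(a) Not entailed — Zoya spilled the broth, not the lawn; the lawn belongs to the crossing event.
(b) Entailed — the narrative places the dragging before the spilling.
(c) Entailed — dropping 'just after sunrise' and generalizing the agent leaves a sub-description the original still satisfies.
(d) Not entailed — the narrative places the dragging before the spilling, not after.
(e) Not entailed — 'was crossing' is progressive on an accomplishment; it does not entail the completed 'crossed'.

(b), (c)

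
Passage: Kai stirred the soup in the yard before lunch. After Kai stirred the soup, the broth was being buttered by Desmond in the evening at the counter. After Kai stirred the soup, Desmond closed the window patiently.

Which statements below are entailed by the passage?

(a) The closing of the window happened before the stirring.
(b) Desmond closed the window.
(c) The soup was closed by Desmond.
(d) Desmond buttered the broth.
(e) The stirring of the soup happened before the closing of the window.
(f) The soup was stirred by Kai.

(b), (e), (f)

(a) Not entailed — the narrative places the stirring before the closing, not after.
(b) Entailed — the original entails any weakening of itself; this just drops 'patiently'.
(c) Not entailed — Desmond closed the window, not the soup; the soup belongs to the stirring event.
(d) Not entailed — 'was buttering' is progressive on an accomplishment; it does not entail the completed 'buttered'.
(e) Entailed — the narrative places the stirring before the closing.
(f) Entailed — every conjunct here is already in the original stirring event.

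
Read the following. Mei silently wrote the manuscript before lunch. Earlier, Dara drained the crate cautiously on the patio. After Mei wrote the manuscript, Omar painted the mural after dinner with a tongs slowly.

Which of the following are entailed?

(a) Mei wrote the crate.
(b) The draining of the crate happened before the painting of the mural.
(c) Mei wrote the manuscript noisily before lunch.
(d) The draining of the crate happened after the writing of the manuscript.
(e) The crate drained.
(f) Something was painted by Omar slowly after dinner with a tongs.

(b), (e), (f)

(a) Not entailed — Mei wrote the manuscript, not the crate; the crate belongs to the draining event.
(b) Entailed — the narrative places the draining before the painting.
(c) Not entailed — 'noisily' adds a manner not in (and inconsistent with) the original.
(d) Not entailed — the narrative places the draining before the writing, not after.
(e) Entailed — 'Dara drained the crate' is causative; it entails the inchoative 'the crate drained'.
(f) Entailed — this follows by dropping conjuncts from the painting event's description.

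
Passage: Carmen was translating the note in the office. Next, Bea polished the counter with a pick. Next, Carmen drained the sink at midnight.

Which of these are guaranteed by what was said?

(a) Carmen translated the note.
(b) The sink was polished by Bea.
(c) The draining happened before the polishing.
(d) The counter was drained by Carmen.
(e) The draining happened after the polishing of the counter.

(e)

(a) Not entailed — 'was translating' is progressive on an accomplishment; it does not entail the completed 'translated'.
(b) Not entailed — Bea polished the counter, not the sink; the sink belongs to the draining event.
(c) Not entailed — the narrative places the polishing before the draining, not after.
(d) Not entailed — Carmen drained the sink, not the counter; the counter belongs to the polishing event.
(e) Entailed — the narrative places the polishing before the draining.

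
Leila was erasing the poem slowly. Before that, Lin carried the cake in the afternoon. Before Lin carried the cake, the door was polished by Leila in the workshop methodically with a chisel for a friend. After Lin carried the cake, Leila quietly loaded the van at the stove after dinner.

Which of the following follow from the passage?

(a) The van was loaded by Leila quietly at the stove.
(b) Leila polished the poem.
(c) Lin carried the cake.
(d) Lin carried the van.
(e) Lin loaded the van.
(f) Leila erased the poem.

(a), (c)

(a) Entailed — this follows by dropping conjuncts from the loading event's description.
(b) Not entailed — Leila polished the door, not the poem; the poem belongs to the erasing event.
(c) Entailed — the original entails any weakening of itself; this just drops 'in the afternoon'.
(d) Not entailed — Lin carried the cake, not the van; the van belongs to the loading event.
(e) Not entailed — the passage has Leila loading the van, not Lin.
(f) Not entailed — 'was erasing' is progressive on an accomplishment; it does not entail the completed 'erased'.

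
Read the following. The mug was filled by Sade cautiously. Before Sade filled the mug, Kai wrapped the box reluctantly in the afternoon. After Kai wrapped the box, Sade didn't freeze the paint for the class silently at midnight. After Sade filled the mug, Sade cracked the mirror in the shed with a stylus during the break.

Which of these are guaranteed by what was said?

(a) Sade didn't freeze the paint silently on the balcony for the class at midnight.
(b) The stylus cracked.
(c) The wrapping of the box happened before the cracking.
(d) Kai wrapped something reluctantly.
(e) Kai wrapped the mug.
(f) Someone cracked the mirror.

(a) Entailed — under negation, adding a further restriction is entailed: if no such freezing event occurred, none occurred on the balcony either.
(b) Not entailed — the mirror is what cracked, not the stylus.
(c) Entailed — the narrative places the wrapping before the cracking.
(d) Entailed — this follows by dropping conjuncts from the wrapping event's description.
(e) Not entailed — Kai wrapped the box, not the mug; the mug belongs to the filling event.
(f) Entailed — the original entails any weakening of itself; this just drops 'during the break', 'in the shed', 'with a stylus' and generalizes the agent.

(a), (c), (d), (f)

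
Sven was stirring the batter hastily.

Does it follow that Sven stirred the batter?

yes

'stir' is atelic; if Sven was stirring the batter, then Sven stirred the batter (for some time).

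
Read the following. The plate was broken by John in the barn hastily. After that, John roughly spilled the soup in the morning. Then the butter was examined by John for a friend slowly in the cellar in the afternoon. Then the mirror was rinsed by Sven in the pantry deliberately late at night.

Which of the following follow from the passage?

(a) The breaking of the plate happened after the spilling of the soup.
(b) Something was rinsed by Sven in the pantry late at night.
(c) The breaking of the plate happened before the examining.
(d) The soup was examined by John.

(a) Not entailed — the narrative places the breaking before the spilling, not after.
(b) Entailed — dropping 'deliberately' and generalizing the patient leaves a sub-description the original still satisfies.
(c) Entailed — the narrative places the breaking before the examining.
(d) Not entailed — John examined the butter, not the soup; the soup belongs to the spilling event.

(b), (c)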